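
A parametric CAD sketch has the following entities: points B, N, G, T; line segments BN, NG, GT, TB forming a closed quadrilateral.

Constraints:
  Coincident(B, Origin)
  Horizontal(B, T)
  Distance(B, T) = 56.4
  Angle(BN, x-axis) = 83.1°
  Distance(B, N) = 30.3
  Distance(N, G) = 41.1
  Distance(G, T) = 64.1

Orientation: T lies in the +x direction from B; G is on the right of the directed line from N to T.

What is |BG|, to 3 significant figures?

11.9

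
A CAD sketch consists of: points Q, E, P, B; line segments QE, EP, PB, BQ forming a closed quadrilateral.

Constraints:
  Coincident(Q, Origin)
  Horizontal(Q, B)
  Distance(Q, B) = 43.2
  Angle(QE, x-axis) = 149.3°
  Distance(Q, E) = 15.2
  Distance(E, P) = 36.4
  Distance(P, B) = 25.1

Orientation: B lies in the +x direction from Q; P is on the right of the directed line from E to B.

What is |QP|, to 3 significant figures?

21.3

Checks: |EP| = 36.40 ✓; |PB| = 25.10 ✓.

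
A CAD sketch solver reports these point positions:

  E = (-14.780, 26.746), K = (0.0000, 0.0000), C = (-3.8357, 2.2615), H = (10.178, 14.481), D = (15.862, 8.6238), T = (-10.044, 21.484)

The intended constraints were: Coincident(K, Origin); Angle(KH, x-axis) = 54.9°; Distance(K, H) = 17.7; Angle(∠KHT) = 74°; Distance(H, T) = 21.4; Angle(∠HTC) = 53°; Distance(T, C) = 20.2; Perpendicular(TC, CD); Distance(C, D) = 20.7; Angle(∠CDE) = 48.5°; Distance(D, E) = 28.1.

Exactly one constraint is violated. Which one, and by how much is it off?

Distance(D, E) = 28.1 — off by 7.50.

K = (0.00, 0.00) ✓; KH at 54.90° ✓; |KH| = 17.70 ✓; ∠KHT = 74.00° ✓; |HT| = 21.40 ✓; ∠HTC = 53.00° ✓; |TC| = 20.20 ✓; ∠(TC, CD) = 90.00° ✓; |CD| = 20.70 ✓; ∠CDE = 48.50° ✓; |DE| = 35.60 ✗.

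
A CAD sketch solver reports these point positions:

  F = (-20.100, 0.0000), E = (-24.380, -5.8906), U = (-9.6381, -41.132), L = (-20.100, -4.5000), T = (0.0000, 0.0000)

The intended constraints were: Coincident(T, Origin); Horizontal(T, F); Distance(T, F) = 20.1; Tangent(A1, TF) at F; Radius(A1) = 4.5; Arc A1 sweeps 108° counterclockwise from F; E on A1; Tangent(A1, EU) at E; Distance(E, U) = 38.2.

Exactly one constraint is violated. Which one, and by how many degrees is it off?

Tangent(A1, EU) at E — off by 4.70°.

T = (0.00, 0.00) ✓; T.y = 0.00, F.y = 0.00 ✓; |TF| = 20.10 ✓; ∠(LF, FT) = 90.00° ✓; |LF| = 4.500 ✓; bearing(L→E) − bearing(L→F) = 108.0° ✓; |LE| = 4.500 ✓; ∠(LE, EU) = 85.30° ✗; |EU| = 38.20 ✓.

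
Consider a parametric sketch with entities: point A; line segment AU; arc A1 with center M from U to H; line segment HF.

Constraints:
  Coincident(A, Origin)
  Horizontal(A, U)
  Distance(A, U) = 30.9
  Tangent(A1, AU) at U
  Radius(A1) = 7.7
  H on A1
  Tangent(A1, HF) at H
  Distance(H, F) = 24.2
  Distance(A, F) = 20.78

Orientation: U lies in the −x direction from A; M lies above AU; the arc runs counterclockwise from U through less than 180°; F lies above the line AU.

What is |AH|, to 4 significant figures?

25.62

Checks: A.y = 0.00, U.y = 0.00 ✓; |MH| = 7.700 ✓; ∠(MH, HF) = 90.00° ✓; |HF| = 24.20 ✓; |AF| = 20.78 ✓.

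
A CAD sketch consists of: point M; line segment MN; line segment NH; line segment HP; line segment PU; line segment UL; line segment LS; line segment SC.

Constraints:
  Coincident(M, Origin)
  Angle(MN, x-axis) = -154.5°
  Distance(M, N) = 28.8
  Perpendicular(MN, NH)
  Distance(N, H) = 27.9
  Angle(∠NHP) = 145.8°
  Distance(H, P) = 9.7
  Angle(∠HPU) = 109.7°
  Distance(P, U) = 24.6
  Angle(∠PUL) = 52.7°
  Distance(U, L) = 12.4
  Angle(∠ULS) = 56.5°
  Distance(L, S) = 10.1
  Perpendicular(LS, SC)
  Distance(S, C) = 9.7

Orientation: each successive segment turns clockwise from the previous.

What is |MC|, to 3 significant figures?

33.0

∠ULS = 56.5° gives LS at 120° from the x-axis; with |LS| = 10.1, S = (-23.0, 24.7). LS is perpendicular to SC, so SC runs at 30.2°; with |SC| = 9.7, C = (-14.6, 29.6). Then |MC| = |C − M| = 33.0.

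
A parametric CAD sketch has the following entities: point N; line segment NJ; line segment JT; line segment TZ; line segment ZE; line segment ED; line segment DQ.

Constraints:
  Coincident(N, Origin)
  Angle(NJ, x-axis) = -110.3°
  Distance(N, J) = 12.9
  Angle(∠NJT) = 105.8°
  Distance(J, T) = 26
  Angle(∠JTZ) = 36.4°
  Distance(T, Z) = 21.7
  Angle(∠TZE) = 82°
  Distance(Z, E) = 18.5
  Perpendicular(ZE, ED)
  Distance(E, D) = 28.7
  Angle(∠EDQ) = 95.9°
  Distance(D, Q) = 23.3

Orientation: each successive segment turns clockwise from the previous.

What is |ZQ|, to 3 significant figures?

31.4

ZE ⟂ ED, so ED runs at -156°; with |ED| = 28.7, D = (-30.7, -27.1). ∠EDQ = 95.9° gives DQ at 120° from the x-axis; with |DQ| = 23.3, Q = (-42.3, -6.91). Then |ZQ| = |Q − Z| = 31.4.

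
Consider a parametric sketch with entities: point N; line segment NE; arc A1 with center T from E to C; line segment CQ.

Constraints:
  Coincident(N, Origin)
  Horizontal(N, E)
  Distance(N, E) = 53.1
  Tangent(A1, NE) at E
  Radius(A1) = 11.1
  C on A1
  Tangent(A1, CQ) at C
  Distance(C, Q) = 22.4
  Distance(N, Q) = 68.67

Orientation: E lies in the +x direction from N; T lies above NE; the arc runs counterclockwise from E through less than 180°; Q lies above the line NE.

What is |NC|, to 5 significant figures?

65.345

N is at the origin; NE is horizontal with |NE| = 53.1 and E on the +x side, so E = (53.100, 0.0000). The tangent condition forces TE to be normal to NE, so T = E + (0, 11.1) = (53.100, 11.100). Since TC ⟂ CQ (tangency), |TQ| = √(11.1² + 22.4²) = 24.999 regardless of where C sits on A1. So Q lies on both circle(N, 68.67) and circle(T, 24.999); the above-NE intersection is Q = (58.821, 35.436). C is the foot of the tangent from Q: C = (63.910, 13.622).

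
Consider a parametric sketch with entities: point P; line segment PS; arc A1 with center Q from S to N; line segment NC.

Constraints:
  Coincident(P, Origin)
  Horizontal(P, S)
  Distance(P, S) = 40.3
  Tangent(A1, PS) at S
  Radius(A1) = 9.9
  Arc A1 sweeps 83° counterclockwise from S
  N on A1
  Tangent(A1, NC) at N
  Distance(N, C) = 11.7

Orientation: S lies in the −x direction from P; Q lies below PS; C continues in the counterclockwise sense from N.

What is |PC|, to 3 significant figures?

55.4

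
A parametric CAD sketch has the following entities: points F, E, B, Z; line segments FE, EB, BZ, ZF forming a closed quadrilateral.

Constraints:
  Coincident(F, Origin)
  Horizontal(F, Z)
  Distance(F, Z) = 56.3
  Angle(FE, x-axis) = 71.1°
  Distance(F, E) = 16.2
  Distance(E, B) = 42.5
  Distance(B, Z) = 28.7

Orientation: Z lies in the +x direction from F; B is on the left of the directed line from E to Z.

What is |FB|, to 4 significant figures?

53.40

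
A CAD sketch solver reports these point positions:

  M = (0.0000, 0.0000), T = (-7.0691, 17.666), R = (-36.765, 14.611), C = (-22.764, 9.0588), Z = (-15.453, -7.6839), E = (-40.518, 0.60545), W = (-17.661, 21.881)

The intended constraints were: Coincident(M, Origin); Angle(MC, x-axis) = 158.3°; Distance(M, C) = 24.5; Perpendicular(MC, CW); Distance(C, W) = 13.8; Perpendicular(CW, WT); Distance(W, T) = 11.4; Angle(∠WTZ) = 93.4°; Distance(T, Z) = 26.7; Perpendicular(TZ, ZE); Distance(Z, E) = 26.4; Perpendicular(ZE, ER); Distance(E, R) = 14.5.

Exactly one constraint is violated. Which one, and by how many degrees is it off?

Perpendicular(ZE, ER) — off by 3.30°.

M = (0.00, 0.00) ✓; MC at 158.3° ✓; |MC| = 24.50 ✓; ∠(MC, CW) = 90.00° ✓; |CW| = 13.80 ✓; ∠(CW, WT) = 90.00° ✓; |WT| = 11.40 ✓; ∠WTZ = 93.40° ✓; |TZ| = 26.70 ✓; ∠(TZ, ZE) = 90.00° ✓; |ZE| = 26.40 ✓; ∠(ZE, ER) = 86.70° ✗; |ER| = 14.50 ✓.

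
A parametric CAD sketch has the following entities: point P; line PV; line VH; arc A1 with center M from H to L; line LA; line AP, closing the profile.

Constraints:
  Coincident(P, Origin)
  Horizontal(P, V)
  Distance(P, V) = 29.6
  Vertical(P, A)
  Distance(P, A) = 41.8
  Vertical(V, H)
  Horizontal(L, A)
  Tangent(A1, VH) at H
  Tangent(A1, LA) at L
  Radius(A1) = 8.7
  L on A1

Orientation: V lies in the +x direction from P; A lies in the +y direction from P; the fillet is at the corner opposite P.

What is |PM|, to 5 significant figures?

39.146

P is at the origin; P and V share the same y with |PV| = 29.6 and V on the +x side, so V = (29.600, 0.0000). PA is vertical with |PA| = 41.8 and A on the +y side, so A = (0.0000, 41.800). The virtual corner opposite P is at (29.600, 41.800). Since A1 is tangent to VH there, MH ⟂ VH and since A1 is tangent to LA there, ML ⟂ LA, with radius 8.7, so the center M sits 8.7 in from both sides at M = (20.900, 33.100). Then |PM| = |M − P| = 39.146.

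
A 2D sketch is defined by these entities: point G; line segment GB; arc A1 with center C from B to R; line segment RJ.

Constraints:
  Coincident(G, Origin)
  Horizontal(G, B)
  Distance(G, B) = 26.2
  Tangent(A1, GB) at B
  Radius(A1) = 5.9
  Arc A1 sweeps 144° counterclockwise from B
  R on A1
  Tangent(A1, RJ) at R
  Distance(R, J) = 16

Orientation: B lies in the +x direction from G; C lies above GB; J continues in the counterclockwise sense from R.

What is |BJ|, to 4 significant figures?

22.20

G is at the origin; GB is horizontal with |GB| = 26.2 and B on the +x side, so B = (26.20, 0.000). Tangency of A1 to GB means the radius CB is perpendicular to GB, so C = B + (0, 5.9) = (26.20, 5.900). On A1, B sits at bearing -90° from C; a 144° counterclockwise sweep puts R at bearing 54°, so R = C + 5.9·(cos 54°, sin 54°) = (29.67, 10.67). Tangency of A1 to RJ means the radius CR is perpendicular to RJ, so RJ runs along (−sin 54°, cos 54°); with |RJ| = 16.0, J = (16.72, 20.08). Then |BJ| = |J − B| = 22.20.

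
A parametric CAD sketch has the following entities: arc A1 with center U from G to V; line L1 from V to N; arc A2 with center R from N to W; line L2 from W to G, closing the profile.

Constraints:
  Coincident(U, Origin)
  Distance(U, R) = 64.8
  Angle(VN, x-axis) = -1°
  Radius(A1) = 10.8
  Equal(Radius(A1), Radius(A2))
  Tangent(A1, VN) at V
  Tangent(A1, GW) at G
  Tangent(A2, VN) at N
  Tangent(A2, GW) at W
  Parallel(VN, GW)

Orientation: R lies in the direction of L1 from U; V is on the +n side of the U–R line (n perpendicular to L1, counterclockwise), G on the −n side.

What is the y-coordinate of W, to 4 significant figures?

-11.93

The slot axis is L1's direction at -1.0°, so u = (cos -1.0°, sin -1.0°) = (0.9998, -0.01745) and n = (−sin -1.0°, cos -1.0°) = (0.01745, 0.9998). U is at the origin and R lies 64.8 along u from U, so R = 64.8·u = (64.79, -1.131). Tangency of A1 to both parallel lines with radius 10.8 puts V and G at U ± 10.8·n: V = (0.1885, 10.80), G = (-0.1885, -10.80). Equal radii place N and W the same way about R: N = R + 10.8·n = (64.98, 9.667), W = R − 10.8·n = (64.60, -11.93). So W.y = -11.93.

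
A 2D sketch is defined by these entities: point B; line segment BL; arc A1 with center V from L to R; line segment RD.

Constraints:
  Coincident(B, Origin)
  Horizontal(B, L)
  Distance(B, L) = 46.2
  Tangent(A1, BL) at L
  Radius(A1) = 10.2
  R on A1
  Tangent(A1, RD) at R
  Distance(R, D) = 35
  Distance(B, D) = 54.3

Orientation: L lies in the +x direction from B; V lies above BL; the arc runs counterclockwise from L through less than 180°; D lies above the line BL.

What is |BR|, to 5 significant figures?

56.618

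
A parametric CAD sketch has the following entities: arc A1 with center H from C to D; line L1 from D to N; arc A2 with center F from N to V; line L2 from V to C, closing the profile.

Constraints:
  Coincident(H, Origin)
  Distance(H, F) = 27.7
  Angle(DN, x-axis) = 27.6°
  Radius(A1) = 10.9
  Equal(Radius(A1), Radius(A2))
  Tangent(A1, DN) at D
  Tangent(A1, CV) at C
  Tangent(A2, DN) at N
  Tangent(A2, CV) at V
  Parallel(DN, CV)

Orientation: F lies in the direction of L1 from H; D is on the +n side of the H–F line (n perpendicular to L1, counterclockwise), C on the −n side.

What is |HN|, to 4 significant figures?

29.77

Tangency of A1 to both parallel lines with radius 10.9 puts D and C at H ± 10.9·n: D = (-5.050, 9.660), C = (5.050, -9.660). Equal radii place N and V the same way about F: N = F + 10.9·n = (19.50, 22.49), V = F − 10.9·n = (29.60, 3.174). Then |HN| = |N − H| = 29.77.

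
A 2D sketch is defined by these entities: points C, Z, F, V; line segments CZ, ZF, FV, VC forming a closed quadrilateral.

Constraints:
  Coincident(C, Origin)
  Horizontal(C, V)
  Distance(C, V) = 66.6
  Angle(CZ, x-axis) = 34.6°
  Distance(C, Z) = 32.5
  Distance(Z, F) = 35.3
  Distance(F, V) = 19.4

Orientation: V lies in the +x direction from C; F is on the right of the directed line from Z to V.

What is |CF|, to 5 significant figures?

50.041

C is at the origin; CV is horizontal with |CV| = 66.6 and V in +x, so V = (66.6, 0). CZ runs at 34.6° with |CZ| = 32.5, so Z = (26.752, 18.455). F is determined by |ZF| = 35.3 and |FV| = 19.4 together: it lies at the intersection of circle(Z, 35.3) and circle(V, 19.4). With |ZV| = 43.914, the foot of the radical line on ZV is 31.860 from Z and the perpendicular offset is √(35.3² − 31.860²) = 15.200. Taking the right-of-ZV solution: F = (49.274, -8.7270).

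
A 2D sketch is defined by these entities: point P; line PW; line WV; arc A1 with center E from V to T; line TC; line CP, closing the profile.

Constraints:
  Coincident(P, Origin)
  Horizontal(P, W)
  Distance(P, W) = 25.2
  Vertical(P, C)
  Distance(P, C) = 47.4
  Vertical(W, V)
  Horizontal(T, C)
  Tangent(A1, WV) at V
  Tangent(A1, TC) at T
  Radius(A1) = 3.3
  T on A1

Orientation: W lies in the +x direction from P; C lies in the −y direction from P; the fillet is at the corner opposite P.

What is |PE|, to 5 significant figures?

49.238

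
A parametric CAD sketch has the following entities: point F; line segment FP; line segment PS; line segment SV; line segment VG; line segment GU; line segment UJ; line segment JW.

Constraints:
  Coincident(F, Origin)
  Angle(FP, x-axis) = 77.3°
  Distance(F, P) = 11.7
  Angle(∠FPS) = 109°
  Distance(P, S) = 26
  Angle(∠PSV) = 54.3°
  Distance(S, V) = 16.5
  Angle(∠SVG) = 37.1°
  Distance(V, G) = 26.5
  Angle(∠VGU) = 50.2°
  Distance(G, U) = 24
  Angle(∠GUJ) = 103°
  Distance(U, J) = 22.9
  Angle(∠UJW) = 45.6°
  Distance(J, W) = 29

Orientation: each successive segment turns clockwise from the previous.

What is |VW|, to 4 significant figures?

18.19

F is at the origin; FP runs at 77.3° with length 11.7, so P = (2.572, 11.41). ∠FPS = 109.0° gives PS at 6.300° from the x-axis; with |PS| = 26.0, S = (28.42, 14.27). ∠PSV = 54.3° gives SV at -119.4° from the x-axis; with |SV| = 16.5, V = (20.32, -0.1082). ∠SVG = 37.1° gives VG at 97.70° from the x-axis; with |VG| = 26.5, G = (16.76, 26.15). ∠VGU = 50.2° gives GU at -32.10° from the x-axis; with |GU| = 24.0, U = (37.10, 13.40). ∠GUJ = 103.0° gives UJ at -109.1° from the x-axis; with |UJ| = 22.9, J = (29.60, -8.240). ∠UJW = 45.6° gives JW at 116.5° from the x-axis; with |JW| = 29.0, W = (16.66, 17.71). Then |VW| = |W − V| = 18.19.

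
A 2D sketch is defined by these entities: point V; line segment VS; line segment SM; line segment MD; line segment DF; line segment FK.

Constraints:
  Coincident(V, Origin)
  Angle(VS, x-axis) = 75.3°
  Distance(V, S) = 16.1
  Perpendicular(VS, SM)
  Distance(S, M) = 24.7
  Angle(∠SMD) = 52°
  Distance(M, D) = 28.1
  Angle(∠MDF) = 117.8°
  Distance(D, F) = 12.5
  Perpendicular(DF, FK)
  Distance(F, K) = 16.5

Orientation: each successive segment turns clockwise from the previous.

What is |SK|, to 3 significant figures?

4.19

∠MDF = 117.8° gives DF at 155° from the x-axis; with |DF| = 12.5, F = (-5.71, -2.46). DF is perpendicular to FK, so FK runs at 65.1°; with |FK| = 16.5, K = (1.23, 12.5). Then |SK| = |K − S| = 4.19.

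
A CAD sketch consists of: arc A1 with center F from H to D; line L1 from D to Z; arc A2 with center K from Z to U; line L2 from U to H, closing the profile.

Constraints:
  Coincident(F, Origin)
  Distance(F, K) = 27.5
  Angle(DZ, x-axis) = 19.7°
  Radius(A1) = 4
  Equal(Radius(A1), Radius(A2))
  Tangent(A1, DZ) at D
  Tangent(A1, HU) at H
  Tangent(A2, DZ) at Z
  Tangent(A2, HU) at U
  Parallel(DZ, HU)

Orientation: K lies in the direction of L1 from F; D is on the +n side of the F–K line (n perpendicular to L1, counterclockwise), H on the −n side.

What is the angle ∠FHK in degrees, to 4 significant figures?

81.72°

The slot axis is L1's direction at 19.7°, so u = (cos 19.7°, sin 19.7°) = (0.9415, 0.3371) and n = (−sin 19.7°, cos 19.7°) = (-0.3371, 0.9415). F is at the origin and K lies 27.5 along u from F, so K = 27.5·u = (25.89, 9.270). Tangency of A1 to both parallel lines with radius 4.0 puts D and H at F ± 4.0·n: D = (-1.348, 3.766), H = (1.348, -3.766). Then cos ∠FHK = HF·HK / (|HF||HK|), giving 81.72°.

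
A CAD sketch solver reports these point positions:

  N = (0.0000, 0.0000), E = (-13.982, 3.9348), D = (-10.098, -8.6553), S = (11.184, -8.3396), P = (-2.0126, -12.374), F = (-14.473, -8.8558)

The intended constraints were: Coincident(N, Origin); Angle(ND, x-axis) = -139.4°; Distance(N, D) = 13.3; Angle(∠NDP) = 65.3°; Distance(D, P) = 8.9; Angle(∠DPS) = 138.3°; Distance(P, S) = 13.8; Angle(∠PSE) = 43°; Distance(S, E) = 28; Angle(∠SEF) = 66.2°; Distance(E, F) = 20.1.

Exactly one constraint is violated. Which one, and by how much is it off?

Distance(E, F) = 20.1 — off by 7.30.

N = (0.00, 0.00) ✓; ND at -139.4° ✓; |ND| = 13.30 ✓; ∠NDP = 65.30° ✓; |DP| = 8.900 ✓; ∠DPS = 138.3° ✓; |PS| = 13.80 ✓; ∠PSE = 43.00° ✓; |SE| = 28.00 ✓; ∠SEF = 66.20° ✓; |EF| = 12.80 ✗.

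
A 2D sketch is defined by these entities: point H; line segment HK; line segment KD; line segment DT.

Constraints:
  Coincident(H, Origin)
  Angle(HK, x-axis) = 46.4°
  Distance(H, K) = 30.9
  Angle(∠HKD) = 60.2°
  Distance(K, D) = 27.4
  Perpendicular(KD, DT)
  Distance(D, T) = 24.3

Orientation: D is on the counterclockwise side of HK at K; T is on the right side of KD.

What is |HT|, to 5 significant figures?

52.514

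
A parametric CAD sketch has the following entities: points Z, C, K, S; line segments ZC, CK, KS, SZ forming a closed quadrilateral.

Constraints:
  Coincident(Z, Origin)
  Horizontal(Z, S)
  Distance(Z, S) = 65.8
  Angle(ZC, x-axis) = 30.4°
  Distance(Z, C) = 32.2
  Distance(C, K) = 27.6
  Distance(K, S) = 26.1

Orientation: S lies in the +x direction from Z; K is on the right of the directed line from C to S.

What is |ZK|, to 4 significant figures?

41.71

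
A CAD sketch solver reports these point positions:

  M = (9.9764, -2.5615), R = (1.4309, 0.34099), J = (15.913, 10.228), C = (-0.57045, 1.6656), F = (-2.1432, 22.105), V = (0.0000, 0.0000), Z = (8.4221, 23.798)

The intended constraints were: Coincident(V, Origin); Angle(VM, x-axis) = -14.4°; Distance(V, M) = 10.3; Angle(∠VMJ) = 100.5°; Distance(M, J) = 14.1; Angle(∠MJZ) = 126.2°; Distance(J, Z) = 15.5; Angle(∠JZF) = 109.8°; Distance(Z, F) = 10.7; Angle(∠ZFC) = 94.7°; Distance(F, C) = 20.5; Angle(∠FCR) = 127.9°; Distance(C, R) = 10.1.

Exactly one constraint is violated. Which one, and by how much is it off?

Distance(C, R) = 10.1 — off by 7.70.

V = (0.00, 0.00) ✓; VM at -14.40° ✓; |VM| = 10.30 ✓; ∠VMJ = 100.5° ✓; |MJ| = 14.10 ✓; ∠MJZ = 126.2° ✓; |JZ| = 15.50 ✓; ∠JZF = 109.8° ✓; |ZF| = 10.70 ✓; ∠ZFC = 94.70° ✓; |FC| = 20.50 ✓; ∠FCR = 127.9° ✓; |CR| = 2.400 ✗.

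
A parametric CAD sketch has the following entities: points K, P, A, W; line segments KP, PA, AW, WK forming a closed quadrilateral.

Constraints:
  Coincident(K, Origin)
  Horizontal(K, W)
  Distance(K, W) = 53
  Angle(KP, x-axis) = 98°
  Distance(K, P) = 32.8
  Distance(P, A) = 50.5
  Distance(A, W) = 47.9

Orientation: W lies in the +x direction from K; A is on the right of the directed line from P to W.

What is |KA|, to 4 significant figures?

18.28

K is at the origin; K and W share the same y with |KW| = 53.0 and W in +x, so W = (53.0, 0). KP runs at 98.0° with |KP| = 32.8, so P = (-4.565, 32.48). A is determined by |PA| = 50.5 and |AW| = 47.9 together: it lies at the intersection of circle(P, 50.5) and circle(W, 47.9). With |PW| = 66.10, the foot of the radical line on PW is 34.98 from P and the perpendicular offset is √(50.5² − 34.98²) = 36.42. Taking the right-of-PW solution: A = (8.006, -16.43).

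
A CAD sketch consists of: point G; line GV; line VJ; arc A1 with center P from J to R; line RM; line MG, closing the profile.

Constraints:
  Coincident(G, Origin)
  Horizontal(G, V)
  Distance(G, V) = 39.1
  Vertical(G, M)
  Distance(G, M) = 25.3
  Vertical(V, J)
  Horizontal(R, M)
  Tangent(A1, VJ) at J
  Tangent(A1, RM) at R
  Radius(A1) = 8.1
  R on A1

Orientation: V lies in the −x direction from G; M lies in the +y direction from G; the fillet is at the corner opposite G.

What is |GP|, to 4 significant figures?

35.45

GM is vertical with |GM| = 25.3 and M on the +y side, so M = (0.000, 25.30). The virtual corner opposite G is at (-39.10, 25.30). A1 meets VJ tangentially, so PJ is at right angles to VJ and the tangent condition forces PR to be normal to RM, with radius 8.1, so the center P sits 8.1 in from both sides at P = (-31.00, 17.20). Then |GP| = |P − G| = 35.45.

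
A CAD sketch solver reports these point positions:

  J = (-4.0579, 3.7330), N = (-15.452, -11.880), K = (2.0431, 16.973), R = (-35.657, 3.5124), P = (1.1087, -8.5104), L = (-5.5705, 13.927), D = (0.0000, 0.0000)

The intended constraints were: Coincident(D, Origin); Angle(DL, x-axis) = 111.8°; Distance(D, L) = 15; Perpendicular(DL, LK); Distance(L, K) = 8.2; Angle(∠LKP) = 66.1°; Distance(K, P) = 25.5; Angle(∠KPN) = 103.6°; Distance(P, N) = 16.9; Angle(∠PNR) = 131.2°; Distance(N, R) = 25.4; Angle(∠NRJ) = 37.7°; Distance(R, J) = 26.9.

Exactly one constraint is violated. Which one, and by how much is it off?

Distance(R, J) = 26.9 — off by 4.70.

D = (0.00, 0.00) ✓; DL at 111.8° ✓; |DL| = 15.00 ✓; ∠(DL, LK) = 90.00° ✓; |LK| = 8.200 ✓; ∠LKP = 66.10° ✓; |KP| = 25.50 ✓; ∠KPN = 103.6° ✓; |PN| = 16.90 ✓; ∠PNR = 131.2° ✓; |NR| = 25.40 ✓; ∠NRJ = 37.70° ✓; |RJ| = 31.60 ✗.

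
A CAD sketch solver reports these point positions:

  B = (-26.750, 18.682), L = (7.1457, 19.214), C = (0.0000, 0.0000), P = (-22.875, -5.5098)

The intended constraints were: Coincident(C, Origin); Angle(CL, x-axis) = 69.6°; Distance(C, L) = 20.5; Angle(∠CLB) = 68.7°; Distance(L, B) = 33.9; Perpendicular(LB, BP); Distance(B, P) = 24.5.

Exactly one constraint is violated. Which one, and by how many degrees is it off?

Perpendicular(LB, BP) — off by 8.20°.

C = (0.00, 0.00) ✓; CL at 69.60° ✓; |CL| = 20.50 ✓; ∠CLB = 68.70° ✓; |LB| = 33.90 ✓; ∠(LB, BP) = 98.20° ✗; |BP| = 24.50 ✓.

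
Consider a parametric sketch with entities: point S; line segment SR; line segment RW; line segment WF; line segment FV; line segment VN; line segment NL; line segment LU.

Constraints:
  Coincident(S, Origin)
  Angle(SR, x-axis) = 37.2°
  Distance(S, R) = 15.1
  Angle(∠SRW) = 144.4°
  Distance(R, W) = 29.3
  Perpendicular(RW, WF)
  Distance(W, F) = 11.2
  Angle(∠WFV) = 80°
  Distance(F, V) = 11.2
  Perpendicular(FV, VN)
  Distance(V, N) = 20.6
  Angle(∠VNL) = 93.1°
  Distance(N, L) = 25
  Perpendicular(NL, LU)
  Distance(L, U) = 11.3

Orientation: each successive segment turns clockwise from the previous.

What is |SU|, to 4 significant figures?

57.86

S is at the origin; SR runs at 37.2° with length 15.1, so R = (12.03, 9.129). ∠SRW = 144.4° gives RW at 1.600° from the x-axis; with |RW| = 29.3, W = (41.32, 9.948). RW is perpendicular to WF, so WF runs at -88.40°; with |WF| = 11.2, F = (41.63, -1.248). ∠WFV = 80.0° gives FV at 171.6° from the x-axis; with |FV| = 11.2, V = (30.55, 0.3880). FV ⟂ VN, so VN runs at 81.60°; with |VN| = 20.6, N = (33.56, 20.77). ∠VNL = 93.1° gives NL at -5.300° from the x-axis; with |NL| = 25.0, L = (58.45, 18.46). The perpendicularity gives LU at right angles to NL, so LU runs at -95.30°; with |LU| = 11.3, U = (57.41, 7.206). Then |SU| = |U − S| = 57.86.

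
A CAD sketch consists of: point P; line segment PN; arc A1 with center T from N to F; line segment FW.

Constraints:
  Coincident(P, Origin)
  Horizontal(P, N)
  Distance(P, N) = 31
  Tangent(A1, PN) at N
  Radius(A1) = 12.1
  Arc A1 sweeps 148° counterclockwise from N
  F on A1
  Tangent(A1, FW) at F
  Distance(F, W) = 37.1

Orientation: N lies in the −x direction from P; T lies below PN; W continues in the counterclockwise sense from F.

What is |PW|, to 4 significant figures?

42.44

P is at the origin; P and N share the same y with |PN| = 31.0 and N on the −x side, so N = (-31.00, 0.000). A1 meets PN tangentially, so TN is at right angles to PN, so T = N + (0, -12.1) = (-31.00, -12.10). On A1, N sits at bearing 90° from T; a 148° counterclockwise sweep puts F at bearing 238°, so F = T + 12.1·(cos 238°, sin 238°) = (-37.41, -22.36). A1 meets FW tangentially, so TF is at right angles to FW, so FW runs along (−sin 238°, cos 238°); with |FW| = 37.1, W = (-5.949, -42.02). Then |PW| = |W − P| = 42.44.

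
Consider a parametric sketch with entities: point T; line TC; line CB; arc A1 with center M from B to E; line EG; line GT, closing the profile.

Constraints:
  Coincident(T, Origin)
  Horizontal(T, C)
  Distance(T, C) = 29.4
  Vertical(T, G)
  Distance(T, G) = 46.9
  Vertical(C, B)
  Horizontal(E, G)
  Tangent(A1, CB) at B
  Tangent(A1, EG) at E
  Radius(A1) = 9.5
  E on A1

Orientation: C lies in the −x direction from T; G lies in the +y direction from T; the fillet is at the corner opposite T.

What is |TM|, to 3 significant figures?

42.4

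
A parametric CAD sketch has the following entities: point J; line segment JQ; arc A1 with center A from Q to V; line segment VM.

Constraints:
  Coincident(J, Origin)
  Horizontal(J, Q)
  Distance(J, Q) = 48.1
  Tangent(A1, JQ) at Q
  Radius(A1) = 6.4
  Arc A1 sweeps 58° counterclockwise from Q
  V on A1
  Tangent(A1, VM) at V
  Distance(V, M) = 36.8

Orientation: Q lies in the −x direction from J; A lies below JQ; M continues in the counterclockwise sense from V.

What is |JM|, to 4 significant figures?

80.65

On A1, Q sits at bearing 90° from A; a 58° counterclockwise sweep puts V at bearing 148°, so V = A + 6.4·(cos 148°, sin 148°) = (-53.53, -3.009). The tangent condition forces AV to be normal to VM, so VM runs along (−sin 148°, cos 148°); with |VM| = 36.8, M = (-73.03, -34.22). Then |JM| = |M − J| = 80.65.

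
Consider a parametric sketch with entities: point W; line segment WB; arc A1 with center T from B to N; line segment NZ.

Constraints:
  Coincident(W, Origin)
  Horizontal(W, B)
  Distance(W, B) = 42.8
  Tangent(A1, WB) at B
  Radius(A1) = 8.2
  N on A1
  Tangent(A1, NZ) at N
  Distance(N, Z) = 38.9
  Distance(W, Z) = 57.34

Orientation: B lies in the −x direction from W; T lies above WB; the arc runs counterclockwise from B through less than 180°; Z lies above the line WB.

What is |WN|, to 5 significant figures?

35.495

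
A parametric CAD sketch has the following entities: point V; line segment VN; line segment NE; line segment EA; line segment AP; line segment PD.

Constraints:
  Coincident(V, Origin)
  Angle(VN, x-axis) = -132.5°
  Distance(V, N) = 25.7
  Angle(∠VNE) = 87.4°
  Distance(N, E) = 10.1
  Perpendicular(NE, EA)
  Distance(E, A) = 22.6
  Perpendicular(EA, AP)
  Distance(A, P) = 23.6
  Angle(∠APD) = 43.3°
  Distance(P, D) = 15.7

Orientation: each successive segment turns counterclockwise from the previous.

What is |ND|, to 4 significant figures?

12.01

V is at the origin; VN runs at -132.5° with length 25.7, so N = (-17.36, -18.95). ∠VNE = 87.4° gives NE at -39.90° from the x-axis; with |NE| = 10.1, E = (-9.614, -25.43). The perpendicularity gives EA at right angles to NE, so EA runs at 50.10°; with |EA| = 22.6, A = (4.882, -8.089). The perpendicularity gives AP at right angles to EA, so AP runs at 140.1°; with |AP| = 23.6, P = (-13.22, 7.049). ∠APD = 43.3° gives PD at -83.20° from the x-axis; with |PD| = 15.7, D = (-11.36, -8.540). Then |ND| = |D − N| = 12.01.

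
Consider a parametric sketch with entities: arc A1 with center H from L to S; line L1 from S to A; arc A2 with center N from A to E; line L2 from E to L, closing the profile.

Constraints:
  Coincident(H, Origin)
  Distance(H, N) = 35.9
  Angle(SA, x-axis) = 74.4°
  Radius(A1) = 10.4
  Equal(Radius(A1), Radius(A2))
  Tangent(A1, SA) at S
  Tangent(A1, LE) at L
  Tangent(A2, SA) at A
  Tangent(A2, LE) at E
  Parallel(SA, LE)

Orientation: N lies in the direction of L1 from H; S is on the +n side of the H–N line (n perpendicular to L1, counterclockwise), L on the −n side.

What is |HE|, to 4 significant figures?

37.38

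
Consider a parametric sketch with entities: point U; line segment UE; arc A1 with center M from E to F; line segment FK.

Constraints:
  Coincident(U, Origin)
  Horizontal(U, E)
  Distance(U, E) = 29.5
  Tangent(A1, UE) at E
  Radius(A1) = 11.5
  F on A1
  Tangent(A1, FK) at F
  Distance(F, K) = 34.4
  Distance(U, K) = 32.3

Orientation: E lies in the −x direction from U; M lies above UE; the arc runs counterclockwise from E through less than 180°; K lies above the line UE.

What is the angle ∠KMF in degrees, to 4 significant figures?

71.52°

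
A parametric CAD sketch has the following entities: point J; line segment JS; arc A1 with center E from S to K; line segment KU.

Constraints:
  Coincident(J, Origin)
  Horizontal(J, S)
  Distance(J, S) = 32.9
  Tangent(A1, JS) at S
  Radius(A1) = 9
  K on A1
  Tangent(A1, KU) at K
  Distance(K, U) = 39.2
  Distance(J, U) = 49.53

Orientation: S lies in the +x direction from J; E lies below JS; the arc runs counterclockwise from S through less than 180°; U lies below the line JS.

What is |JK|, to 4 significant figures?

25.18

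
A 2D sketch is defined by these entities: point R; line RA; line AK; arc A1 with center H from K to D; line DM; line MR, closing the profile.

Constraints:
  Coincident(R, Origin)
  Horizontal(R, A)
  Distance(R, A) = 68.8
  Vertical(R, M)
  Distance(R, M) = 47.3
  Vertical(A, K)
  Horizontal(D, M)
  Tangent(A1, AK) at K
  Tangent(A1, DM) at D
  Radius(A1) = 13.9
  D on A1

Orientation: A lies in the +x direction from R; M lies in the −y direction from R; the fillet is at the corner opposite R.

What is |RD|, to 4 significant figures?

72.47

The virtual corner opposite R is at (68.80, -47.30). The tangent condition forces HK to be normal to AK and the tangent condition forces HD to be normal to DM, with radius 13.9, so the center H sits 13.9 in from both sides at H = (54.90, -33.40). That places the tangent points at K = (68.80, -33.40) on AK and D = (54.90, -47.30) on DM. Then |RD| = |D − R| = 72.47.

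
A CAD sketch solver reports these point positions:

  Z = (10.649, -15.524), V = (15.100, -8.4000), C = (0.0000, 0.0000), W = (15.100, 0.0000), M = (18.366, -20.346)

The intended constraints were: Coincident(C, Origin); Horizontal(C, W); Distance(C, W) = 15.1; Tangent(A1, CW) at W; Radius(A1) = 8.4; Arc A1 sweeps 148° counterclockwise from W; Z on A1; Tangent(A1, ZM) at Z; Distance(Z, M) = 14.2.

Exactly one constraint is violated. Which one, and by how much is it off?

Distance(Z, M) = 14.2 — off by 5.10.

C = (0.00, 0.00) ✓; C.y = 0.00, W.y = 0.00 ✓; |CW| = 15.10 ✓; ∠(VW, WC) = 90.00° ✓; |VW| = 8.400 ✓; bearing(V→Z) − bearing(V→W) = 148.0° ✓; |VZ| = 8.400 ✓; ∠(VZ, ZM) = 90.00° ✓; |ZM| = 9.100 ✗.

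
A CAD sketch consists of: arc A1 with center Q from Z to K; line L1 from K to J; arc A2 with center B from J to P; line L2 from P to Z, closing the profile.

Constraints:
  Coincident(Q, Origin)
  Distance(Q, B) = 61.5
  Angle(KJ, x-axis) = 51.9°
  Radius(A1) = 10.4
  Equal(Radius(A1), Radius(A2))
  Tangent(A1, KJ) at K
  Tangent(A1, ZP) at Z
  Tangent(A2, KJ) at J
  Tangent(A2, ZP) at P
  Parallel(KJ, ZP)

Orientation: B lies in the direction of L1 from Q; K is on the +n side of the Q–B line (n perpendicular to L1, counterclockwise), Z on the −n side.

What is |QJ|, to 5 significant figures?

62.373

Tangency of A1 to both parallel lines with radius 10.4 puts K and Z at Q ± 10.4·n: K = (-8.1841, 6.4172), Z = (8.1841, -6.4172). Equal radii place J and P the same way about B: J = B + 10.4·n = (29.764, 54.814), P = B − 10.4·n = (46.132, 41.979). Then |QJ| = |J − Q| = 62.373.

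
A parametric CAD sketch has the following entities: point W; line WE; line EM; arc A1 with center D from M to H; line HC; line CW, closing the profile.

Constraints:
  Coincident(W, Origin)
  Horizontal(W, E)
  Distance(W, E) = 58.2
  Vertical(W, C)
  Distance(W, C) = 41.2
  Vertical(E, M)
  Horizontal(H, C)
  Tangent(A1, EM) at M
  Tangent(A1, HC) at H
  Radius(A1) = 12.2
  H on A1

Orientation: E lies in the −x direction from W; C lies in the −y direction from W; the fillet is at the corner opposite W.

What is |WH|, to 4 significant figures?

61.75

The virtual corner opposite W is at (-58.20, -41.20). Since A1 is tangent to EM there, DM ⟂ EM and the tangent condition forces DH to be normal to HC, with radius 12.2, so the center D sits 12.2 in from both sides at D = (-46.00, -29.00). That places the tangent points at M = (-58.20, -29.00) on EM and H = (-46.00, -41.20) on HC. Then |WH| = |H − W| = 61.75.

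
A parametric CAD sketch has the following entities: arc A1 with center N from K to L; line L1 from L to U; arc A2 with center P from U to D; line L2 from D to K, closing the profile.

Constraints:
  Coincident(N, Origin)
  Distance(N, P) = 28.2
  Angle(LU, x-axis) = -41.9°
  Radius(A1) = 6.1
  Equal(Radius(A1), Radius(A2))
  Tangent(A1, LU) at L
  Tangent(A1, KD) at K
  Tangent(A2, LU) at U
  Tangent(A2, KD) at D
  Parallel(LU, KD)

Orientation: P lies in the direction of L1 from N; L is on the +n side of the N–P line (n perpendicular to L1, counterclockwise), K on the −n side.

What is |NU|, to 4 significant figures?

28.85

The slot axis is L1's direction at -41.9°, so u = (cos -41.9°, sin -41.9°) = (0.7443, -0.6678) and n = (−sin -41.9°, cos -41.9°) = (0.6678, 0.7443). N is at the origin and P lies 28.2 along u from N, so P = 28.2·u = (20.99, -18.83). Tangency of A1 to both parallel lines with radius 6.1 puts L and K at N ± 6.1·n: L = (4.074, 4.540), K = (-4.074, -4.540). Equal radii place U and D the same way about P: U = P + 6.1·n = (25.06, -14.29), D = P − 6.1·n = (16.92, -23.37). Then |NU| = |U − N| = 28.85.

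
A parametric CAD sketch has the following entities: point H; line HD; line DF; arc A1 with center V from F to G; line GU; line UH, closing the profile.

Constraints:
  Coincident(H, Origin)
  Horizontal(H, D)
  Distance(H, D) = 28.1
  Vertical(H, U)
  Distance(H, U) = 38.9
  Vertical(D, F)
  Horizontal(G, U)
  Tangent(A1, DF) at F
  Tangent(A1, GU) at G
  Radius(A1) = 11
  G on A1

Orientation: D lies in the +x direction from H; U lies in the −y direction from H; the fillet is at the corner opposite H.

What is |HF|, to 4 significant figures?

39.60

H is at the origin; H and D share the same y with |HD| = 28.1 and D on the +x side, so D = (28.10, 0.000). H and U share the same x with |HU| = 38.9 and U on the −y side, so U = (0.000, -38.90). The virtual corner opposite H is at (28.10, -38.90). Since A1 is tangent to DF there, VF ⟂ DF and since A1 is tangent to GU there, VG ⟂ GU, with radius 11.0, so the center V sits 11.0 in from both sides at V = (17.10, -27.90). That places the tangent points at F = (28.10, -27.90) on DF and G = (17.10, -38.90) on GU. Then |HF| = |F − H| = 39.60.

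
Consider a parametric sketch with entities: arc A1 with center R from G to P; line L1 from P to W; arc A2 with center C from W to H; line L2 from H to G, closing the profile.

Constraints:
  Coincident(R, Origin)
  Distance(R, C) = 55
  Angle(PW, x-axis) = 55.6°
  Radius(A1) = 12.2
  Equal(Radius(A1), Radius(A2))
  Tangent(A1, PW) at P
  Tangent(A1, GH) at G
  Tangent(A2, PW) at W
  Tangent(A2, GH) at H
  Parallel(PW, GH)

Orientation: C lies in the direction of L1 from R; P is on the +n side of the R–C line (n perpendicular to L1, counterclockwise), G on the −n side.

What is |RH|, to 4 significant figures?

56.34

The slot axis is L1's direction at 55.6°, so u = (cos 55.6°, sin 55.6°) = (0.5650, 0.8251) and n = (−sin 55.6°, cos 55.6°) = (-0.8251, 0.5650). R is at the origin and C lies 55.0 along u from R, so C = 55.0·u = (31.07, 45.38). Tangency of A1 to both parallel lines with radius 12.2 puts P and G at R ± 12.2·n: P = (-10.07, 6.893), G = (10.07, -6.893). Equal radii place W and H the same way about C: W = C + 12.2·n = (21.01, 52.27), H = C − 12.2·n = (41.14, 38.49). Then |RH| = |H − R| = 56.34.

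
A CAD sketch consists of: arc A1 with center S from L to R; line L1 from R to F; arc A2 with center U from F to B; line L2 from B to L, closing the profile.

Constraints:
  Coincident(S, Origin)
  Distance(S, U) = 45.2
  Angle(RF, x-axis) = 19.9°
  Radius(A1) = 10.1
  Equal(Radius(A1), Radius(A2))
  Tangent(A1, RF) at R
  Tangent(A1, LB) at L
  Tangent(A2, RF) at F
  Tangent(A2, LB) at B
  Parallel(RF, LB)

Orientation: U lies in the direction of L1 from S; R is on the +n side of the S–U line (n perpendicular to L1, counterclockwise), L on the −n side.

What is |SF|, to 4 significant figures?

46.31

The slot axis is L1's direction at 19.9°, so u = (cos 19.9°, sin 19.9°) = (0.9403, 0.3404) and n = (−sin 19.9°, cos 19.9°) = (-0.3404, 0.9403). S is at the origin and U lies 45.2 along u from S, so U = 45.2·u = (42.50, 15.39). Tangency of A1 to both parallel lines with radius 10.1 puts R and L at S ± 10.1·n: R = (-3.438, 9.497), L = (3.438, -9.497). Equal radii place F and B the same way about U: F = U + 10.1·n = (39.06, 24.88), B = U − 10.1·n = (45.94, 5.888). Then |SF| = |F − S| = 46.31.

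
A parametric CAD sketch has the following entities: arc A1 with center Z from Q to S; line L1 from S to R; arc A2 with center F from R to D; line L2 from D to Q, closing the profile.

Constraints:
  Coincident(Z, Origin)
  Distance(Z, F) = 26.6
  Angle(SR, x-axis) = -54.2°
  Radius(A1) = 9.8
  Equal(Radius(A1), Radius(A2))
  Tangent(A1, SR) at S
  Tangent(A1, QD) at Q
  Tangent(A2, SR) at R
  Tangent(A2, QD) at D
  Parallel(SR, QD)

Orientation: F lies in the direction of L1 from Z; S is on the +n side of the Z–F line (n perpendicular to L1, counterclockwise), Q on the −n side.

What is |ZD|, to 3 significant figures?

28.3

The slot axis is L1's direction at -54.2°, so u = (cos -54.2°, sin -54.2°) = (0.585, -0.811) and n = (−sin -54.2°, cos -54.2°) = (0.811, 0.585). Z is at the origin and F lies 26.6 along u from Z, so F = 26.6·u = (15.6, -21.6). Tangency of A1 to both parallel lines with radius 9.8 puts S and Q at Z ± 9.8·n: S = (7.95, 5.73), Q = (-7.95, -5.73). Equal radii place R and D the same way about F: R = F + 9.8·n = (23.5, -15.8), D = F − 9.8·n = (7.61, -27.3). Then |ZD| = |D − Z| = 28.3.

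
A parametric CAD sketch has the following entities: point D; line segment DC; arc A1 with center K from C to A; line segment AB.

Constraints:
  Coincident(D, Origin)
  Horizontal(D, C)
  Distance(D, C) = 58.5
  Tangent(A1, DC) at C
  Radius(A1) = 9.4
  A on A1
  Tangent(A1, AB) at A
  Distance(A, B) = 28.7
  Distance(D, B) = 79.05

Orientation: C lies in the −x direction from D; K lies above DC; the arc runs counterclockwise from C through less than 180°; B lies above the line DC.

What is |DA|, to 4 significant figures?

53.53

Checks: ∠(KC, CD) = 90.00° ✓; |KC| = 9.400 ✓; |KA| = 9.400 ✓; ∠(KA, AB) = 90.00° ✓; |AB| = 28.70 ✓; |DB| = 79.05 ✓.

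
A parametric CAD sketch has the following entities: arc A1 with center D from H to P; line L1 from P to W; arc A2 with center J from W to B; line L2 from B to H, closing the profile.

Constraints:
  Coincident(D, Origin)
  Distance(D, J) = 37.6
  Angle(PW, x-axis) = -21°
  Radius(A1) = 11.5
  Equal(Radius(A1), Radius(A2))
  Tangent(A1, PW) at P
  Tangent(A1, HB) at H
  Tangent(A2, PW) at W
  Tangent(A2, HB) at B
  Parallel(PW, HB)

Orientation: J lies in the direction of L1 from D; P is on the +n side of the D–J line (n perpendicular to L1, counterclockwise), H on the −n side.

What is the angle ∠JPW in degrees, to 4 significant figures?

17.01°

The slot axis is L1's direction at -21.0°, so u = (cos -21.0°, sin -21.0°) = (0.9336, -0.3584) and n = (−sin -21.0°, cos -21.0°) = (0.3584, 0.9336). D is at the origin and J lies 37.6 along u from D, so J = 37.6·u = (35.10, -13.47). Tangency of A1 to both parallel lines with radius 11.5 puts P and H at D ± 11.5·n: P = (4.121, 10.74), H = (-4.121, -10.74). Equal radii place W and B the same way about J: W = J + 11.5·n = (39.22, -2.738), B = J − 11.5·n = (30.98, -24.21). Then cos ∠JPW = PJ·PW / (|PJ||PW|), giving 17.01°.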